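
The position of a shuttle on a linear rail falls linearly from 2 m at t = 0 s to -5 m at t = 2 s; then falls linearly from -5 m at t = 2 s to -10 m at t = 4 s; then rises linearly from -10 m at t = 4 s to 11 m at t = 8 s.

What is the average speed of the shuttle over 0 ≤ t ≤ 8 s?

Average speed = (total path length)/(elapsed time); on a piecewise-linear x-t graph the path length is Σ|Δx|.
0–2 s: |Δx| = |-5 − 2| = 7 m
2–4 s: |Δx| = |-10 − -5| = 5 m
4–8 s: |Δx| = |11 − -10| = 21 m
Total path = 33 m; average speed = 33/8 = 4.125 m/s.

4.125 m/s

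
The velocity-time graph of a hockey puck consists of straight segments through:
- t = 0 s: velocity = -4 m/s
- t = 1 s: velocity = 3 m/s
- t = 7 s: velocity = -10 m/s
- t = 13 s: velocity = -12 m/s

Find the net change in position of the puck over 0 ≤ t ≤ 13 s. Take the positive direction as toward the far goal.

Displacement is the signed area under the v-t curve.
0–1 s: ½(-4 + 3)(1) = -0.5 m
1–7 s: ½(3 + -10)(6) = -21 m
7–13 s: ½(-10 + -12)(6) = -66 m
Net displacement = -87.5 m

-87.5 m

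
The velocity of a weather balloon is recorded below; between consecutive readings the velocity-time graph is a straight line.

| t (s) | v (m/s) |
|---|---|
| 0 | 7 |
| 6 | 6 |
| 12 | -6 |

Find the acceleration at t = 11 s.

-2 m/s²

Acceleration is the slope of the v-t graph on 6–12 s: (-6 − 6)/(12 − 6) = -2 m/s².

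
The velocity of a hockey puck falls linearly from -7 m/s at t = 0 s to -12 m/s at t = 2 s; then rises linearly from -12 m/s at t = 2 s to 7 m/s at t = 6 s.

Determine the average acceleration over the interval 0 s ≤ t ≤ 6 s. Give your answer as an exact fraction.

7/3 m/s²

Average acceleration = Δv/Δt = (7 − -7)/(6 − 0) = 7/3 m/s².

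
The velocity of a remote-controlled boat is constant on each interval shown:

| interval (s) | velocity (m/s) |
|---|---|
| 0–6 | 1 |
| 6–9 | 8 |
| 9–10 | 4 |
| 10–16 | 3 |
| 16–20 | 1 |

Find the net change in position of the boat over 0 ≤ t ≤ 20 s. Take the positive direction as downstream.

56 m

Net displacement equals the area under the velocity-time graph (areas below the axis count negative).
0–6 s: 1 × 6 = 6 m
6–9 s: 8 × 3 = 24 m
9–10 s: 4 × 1 = 4 m
10–16 s: 3 × 6 = 18 m
16–20 s: 1 × 4 = 4 m
Net displacement = 56 m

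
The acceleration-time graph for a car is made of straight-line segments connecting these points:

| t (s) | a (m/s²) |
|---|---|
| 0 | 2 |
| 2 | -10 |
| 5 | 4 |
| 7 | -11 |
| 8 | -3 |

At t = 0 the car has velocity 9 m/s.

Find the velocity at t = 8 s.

Δv equals the area under the a-t graph; then v = v₀ + Δv.
0–2 s: ½(2 + -10)(2) = -8 m/s
2–5 s: ½(-10 + 4)(3) = -9 m/s
5–7 s: ½(4 + -11)(2) = -7 m/s
7–8 s: ½(-11 + -3)(1) = -7 m/s
Δv = -31 m/s, so v(8) = 9 + (-31) = -22 m/s.

-22 m/s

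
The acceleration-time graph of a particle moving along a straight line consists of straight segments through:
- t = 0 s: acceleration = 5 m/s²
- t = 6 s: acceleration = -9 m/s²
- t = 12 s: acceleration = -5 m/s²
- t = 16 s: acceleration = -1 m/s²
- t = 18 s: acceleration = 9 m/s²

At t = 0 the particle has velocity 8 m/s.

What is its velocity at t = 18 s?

-50 m/s

Δv equals the area under the a-t graph; then v = v₀ + Δv.
0–6 s: ½(5 + -9)(6) = -12 m/s
6–12 s: ½(-9 + -5)(6) = -42 m/s
12–16 s: ½(-5 + -1)(4) = -12 m/s
16–18 s: ½(-1 + 9)(2) = 8 m/s
Δv = -58 m/s, so v(18) = 8 + (-58) = -50 m/s.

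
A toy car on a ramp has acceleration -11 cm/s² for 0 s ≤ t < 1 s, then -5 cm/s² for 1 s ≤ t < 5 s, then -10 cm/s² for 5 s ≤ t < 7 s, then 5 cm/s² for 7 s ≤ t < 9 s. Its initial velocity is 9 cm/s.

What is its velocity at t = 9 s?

-32 cm/s

Δv equals the area under the a-t graph; then v = v₀ + Δv.
0–1 s: -11 × 1 = -11 cm/s
1–5 s: -5 × 4 = -20 cm/s
5–7 s: -10 × 2 = -20 cm/s
7–9 s: 5 × 2 = 10 cm/s
Δv = -41 cm/s, so v(9) = 9 + (-41) = -32 cm/s.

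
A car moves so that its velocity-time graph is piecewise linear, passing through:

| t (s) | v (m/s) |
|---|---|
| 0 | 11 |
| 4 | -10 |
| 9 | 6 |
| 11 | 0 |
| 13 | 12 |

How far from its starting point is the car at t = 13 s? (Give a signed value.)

Net displacement equals the area under the velocity-time graph (areas below the axis count negative).
0–4 s: ½(11 + -10)(4) = 2 m
4–9 s: ½(-10 + 6)(5) = -10 m
9–11 s: ½(6 + 0)(2) = 6 m
11–13 s: ½(0 + 12)(2) = 12 m
Net displacement = 10 m

10 m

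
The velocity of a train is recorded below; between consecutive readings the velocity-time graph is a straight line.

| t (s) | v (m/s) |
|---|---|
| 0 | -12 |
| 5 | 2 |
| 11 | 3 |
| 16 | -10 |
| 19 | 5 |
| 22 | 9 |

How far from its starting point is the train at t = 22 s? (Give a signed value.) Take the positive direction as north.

Net displacement equals the area under the velocity-time graph (areas below the axis count negative).
0–5 s: ½(-12 + 2)(5) = -25 m
5–11 s: ½(2 + 3)(6) = 15 m
11–16 s: ½(3 + -10)(5) = -17.5 m
16–19 s: ½(-10 + 5)(3) = -7.5 m
19–22 s: ½(5 + 9)(3) = 21 m
Net displacement = -14 m

-14 m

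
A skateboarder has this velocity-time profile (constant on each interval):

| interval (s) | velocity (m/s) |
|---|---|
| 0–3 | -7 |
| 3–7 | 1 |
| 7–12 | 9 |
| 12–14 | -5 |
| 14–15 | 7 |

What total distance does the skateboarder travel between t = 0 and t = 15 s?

Distance (not displacement) is the total path length: add the absolute areas under v-t.
0–3 s: |-7| × 3 = 21 m
3–7 s: |1| × 4 = 4 m
7–12 s: |9| × 5 = 45 m
12–14 s: |-5| × 2 = 10 m
14–15 s: |7| × 1 = 7 m
Total distance = 87 m

87 m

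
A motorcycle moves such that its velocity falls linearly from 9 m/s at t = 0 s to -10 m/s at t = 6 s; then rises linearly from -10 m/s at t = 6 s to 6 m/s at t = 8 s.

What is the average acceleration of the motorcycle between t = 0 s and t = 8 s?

Average acceleration = Δv/Δt = (6 − 9)/(8 − 0) = -0.375 m/s².

-0.375 m/s²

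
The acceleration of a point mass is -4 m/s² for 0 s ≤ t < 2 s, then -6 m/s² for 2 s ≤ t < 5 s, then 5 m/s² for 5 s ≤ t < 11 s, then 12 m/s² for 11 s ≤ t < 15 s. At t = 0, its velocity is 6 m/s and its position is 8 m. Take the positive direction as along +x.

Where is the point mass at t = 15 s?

85 m

On each constant-a segment, Δv = aΔt and Δx = v₀Δt + ½aΔt²; chain segment to segment.
0–2 s: v starts 6 m/s; Δx = 6·2 + ½·-4·2² = 4 m; v ends -2 m/s.
2–5 s: v starts -2 m/s; Δx = -2·3 + ½·-6·3² = -33 m; v ends -20 m/s.
5–11 s: v starts -20 m/s; Δx = -20·6 + ½·5·6² = -30 m; v ends 10 m/s.
11–15 s: v starts 10 m/s; Δx = 10·4 + ½·12·4² = 136 m; v ends 58 m/s.
x(15) = 8 + Σ Δx = 85 m.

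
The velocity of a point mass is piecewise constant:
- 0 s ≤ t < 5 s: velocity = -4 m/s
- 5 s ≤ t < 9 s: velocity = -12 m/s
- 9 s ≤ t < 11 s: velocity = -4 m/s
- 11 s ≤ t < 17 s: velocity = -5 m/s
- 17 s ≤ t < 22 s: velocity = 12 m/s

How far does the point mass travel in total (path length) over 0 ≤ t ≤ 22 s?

Distance (not displacement) is the total path length: add the absolute areas under v-t.
0–5 s: |-4| × 5 = 20 m
5–9 s: |-12| × 4 = 48 m
9–11 s: |-4| × 2 = 8 m
11–17 s: |-5| × 6 = 30 m
17–22 s: |12| × 5 = 60 m
Total distance = 166 m

166 m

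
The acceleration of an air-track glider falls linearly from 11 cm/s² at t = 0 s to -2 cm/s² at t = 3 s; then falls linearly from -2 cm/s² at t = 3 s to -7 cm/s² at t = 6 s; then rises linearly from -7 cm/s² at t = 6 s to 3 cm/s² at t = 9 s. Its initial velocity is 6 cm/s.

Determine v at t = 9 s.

Δv equals the area under the a-t graph; then v = v₀ + Δv.
0–3 s: ½(11 + -2)(3) = 13.5 cm/s
3–6 s: ½(-2 + -7)(3) = -13.5 cm/s
6–9 s: ½(-7 + 3)(3) = -6 cm/s
Δv = -6 cm/s, so v(9) = 6 + (-6) = 0 cm/s.

0 cm/s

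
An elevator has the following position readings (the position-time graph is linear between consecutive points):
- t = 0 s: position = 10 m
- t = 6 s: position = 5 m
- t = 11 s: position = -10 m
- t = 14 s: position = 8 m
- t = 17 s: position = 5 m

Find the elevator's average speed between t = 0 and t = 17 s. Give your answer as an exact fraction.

41/17 m/s

Average speed = (total path length)/(elapsed time); on a piecewise-linear x-t graph the path length is Σ|Δx|.
0–6 s: |Δx| = |5 − 10| = 5 m
6–11 s: |Δx| = |-10 − 5| = 15 m
11–14 s: |Δx| = |8 − -10| = 18 m
14–17 s: |Δx| = |5 − 8| = 3 m
Total path = 41 m; average speed = 41/17 = 41/17 m/s.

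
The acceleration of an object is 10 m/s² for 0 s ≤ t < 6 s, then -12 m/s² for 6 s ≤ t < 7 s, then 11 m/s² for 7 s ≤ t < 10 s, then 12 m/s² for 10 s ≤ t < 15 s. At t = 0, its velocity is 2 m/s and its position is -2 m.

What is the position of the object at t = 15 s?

On each constant-a segment, Δv = aΔt and Δx = v₀Δt + ½aΔt²; chain segment to segment.
0–6 s: v starts 2 m/s; Δx = 2·6 + ½·10·6² = 192 m; v ends 62 m/s.
6–7 s: v starts 62 m/s; Δx = 62·1 + ½·-12·1² = 56 m; v ends 50 m/s.
7–10 s: v starts 50 m/s; Δx = 50·3 + ½·11·3² = 199.5 m; v ends 83 m/s.
10–15 s: v starts 83 m/s; Δx = 83·5 + ½·12·5² = 565 m; v ends 143 m/s.
x(15) = -2 + Σ Δx = 1010.5 m.

1010.5 m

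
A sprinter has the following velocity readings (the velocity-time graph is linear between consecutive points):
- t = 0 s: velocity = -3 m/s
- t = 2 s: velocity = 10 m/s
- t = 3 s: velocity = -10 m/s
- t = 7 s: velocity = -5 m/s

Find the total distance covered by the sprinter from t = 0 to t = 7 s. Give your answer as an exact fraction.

Total distance travelled is ∫|v| dt — sum the magnitudes of each area piece.
0–2 s: v = 0 at t = 6/13 s; triangle areas 9/13 + 100/13 = 109/13 m
2–3 s: v = 0 at t = 2.5 s; triangle areas 2.5 + 2.5 = 5 m
3–7 s: |½(-10 + -5)(4)| = 30 m
Total distance = 564/13 m

564/13 m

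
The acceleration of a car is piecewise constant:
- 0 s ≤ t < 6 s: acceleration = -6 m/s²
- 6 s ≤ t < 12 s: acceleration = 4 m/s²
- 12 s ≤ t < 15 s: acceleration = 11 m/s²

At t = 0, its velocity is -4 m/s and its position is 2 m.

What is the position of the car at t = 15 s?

-296.5 m

On each constant-a segment, Δv = aΔt and Δx = v₀Δt + ½aΔt²; chain segment to segment.
0–6 s: v starts -4 m/s; Δx = -4·6 + ½·-6·6² = -132 m; v ends -40 m/s.
6–12 s: v starts -40 m/s; Δx = -40·6 + ½·4·6² = -168 m; v ends -16 m/s.
12–15 s: v starts -16 m/s; Δx = -16·3 + ½·11·3² = 1.5 m; v ends 17 m/s.
x(15) = 2 + Σ Δx = -296.5 m.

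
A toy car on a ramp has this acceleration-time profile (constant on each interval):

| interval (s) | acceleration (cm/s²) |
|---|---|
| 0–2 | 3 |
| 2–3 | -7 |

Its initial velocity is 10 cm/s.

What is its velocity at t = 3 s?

Δv equals the area under the a-t graph; then v = v₀ + Δv.
0–2 s: 3 × 2 = 6 cm/s
2–3 s: -7 × 1 = -7 cm/s
Δv = -1 cm/s, so v(3) = 10 + (-1) = 9 cm/s.

9 cm/s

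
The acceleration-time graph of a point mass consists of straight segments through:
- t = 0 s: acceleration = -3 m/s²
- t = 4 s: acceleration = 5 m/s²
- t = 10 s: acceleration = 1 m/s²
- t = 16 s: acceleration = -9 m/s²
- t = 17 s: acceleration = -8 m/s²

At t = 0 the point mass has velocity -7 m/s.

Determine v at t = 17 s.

Δv equals the area under the a-t graph; then v = v₀ + Δv.
0–4 s: ½(-3 + 5)(4) = 4 m/s
4–10 s: ½(5 + 1)(6) = 18 m/s
10–16 s: ½(1 + -9)(6) = -24 m/s
16–17 s: ½(-9 + -8)(1) = -8.5 m/s
Δv = -10.5 m/s, so v(17) = -7 + (-10.5) = -17.5 m/s.

-17.5 m/s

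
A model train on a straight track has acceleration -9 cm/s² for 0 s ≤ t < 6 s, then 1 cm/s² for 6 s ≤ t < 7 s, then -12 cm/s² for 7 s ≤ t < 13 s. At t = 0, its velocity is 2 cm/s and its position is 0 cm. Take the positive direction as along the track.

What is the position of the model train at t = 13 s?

On each constant-a segment, Δv = aΔt and Δx = v₀Δt + ½aΔt²; chain segment to segment.
0–6 s: v starts 2 cm/s; Δx = 2·6 + ½·-9·6² = -150 cm; v ends -52 cm/s.
6–7 s: v starts -52 cm/s; Δx = -52·1 + ½·1·1² = -51.5 cm; v ends -51 cm/s.
7–13 s: v starts -51 cm/s; Δx = -51·6 + ½·-12·6² = -522 cm; v ends -123 cm/s.
x(13) = 0 + Σ Δx = -723.5 cm.

-723.5 cm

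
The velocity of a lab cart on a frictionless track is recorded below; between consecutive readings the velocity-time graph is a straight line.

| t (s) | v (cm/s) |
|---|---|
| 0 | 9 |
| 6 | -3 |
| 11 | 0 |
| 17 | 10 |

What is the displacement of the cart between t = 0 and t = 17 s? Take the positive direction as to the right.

Net displacement equals the area under the velocity-time graph (areas below the axis count negative).
0–6 s: ½(9 + -3)(6) = 18 cm
6–11 s: ½(-3 + 0)(5) = -7.5 cm
11–17 s: ½(0 + 10)(6) = 30 cm
Net displacement = 40.5 cm

40.5 cm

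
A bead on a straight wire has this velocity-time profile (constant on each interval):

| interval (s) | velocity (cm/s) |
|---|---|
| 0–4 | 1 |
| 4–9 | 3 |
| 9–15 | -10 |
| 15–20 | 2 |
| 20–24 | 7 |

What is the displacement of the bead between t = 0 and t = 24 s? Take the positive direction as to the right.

Displacement is the signed area under the v-t curve.
0–4 s: 1 × 4 = 4 cm
4–9 s: 3 × 5 = 15 cm
9–15 s: -10 × 6 = -60 cm
15–20 s: 2 × 5 = 10 cm
20–24 s: 7 × 4 = 28 cm
Net displacement = -3 cm

-3 cm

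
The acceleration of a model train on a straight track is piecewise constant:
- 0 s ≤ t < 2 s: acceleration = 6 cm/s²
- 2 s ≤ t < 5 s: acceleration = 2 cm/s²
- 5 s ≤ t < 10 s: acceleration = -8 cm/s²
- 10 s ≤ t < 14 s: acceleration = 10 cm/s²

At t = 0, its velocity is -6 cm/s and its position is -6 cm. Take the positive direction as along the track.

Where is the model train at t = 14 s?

-51 cm

On each constant-a segment, Δv = aΔt and Δx = v₀Δt + ½aΔt²; chain segment to segment.
0–2 s: v starts -6 cm/s; Δx = -6·2 + ½·6·2² = 0 cm; v ends 6 cm/s.
2–5 s: v starts 6 cm/s; Δx = 6·3 + ½·2·3² = 27 cm; v ends 12 cm/s.
5–10 s: v starts 12 cm/s; Δx = 12·5 + ½·-8·5² = -40 cm; v ends -28 cm/s.
10–14 s: v starts -28 cm/s; Δx = -28·4 + ½·10·4² = -32 cm; v ends 12 cm/s.
x(14) = -6 + Σ Δx = -51 cm.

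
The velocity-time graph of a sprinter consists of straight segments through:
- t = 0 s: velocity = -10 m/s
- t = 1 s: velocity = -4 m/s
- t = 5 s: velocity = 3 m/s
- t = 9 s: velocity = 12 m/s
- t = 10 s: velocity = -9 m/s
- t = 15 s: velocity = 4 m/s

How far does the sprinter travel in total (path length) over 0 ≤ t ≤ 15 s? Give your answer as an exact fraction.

Distance (not displacement) is the total path length: add the absolute areas under v-t.
0–1 s: |½(-10 + -4)(1)| = 7 m
1–5 s: v = 0 at t = 23/7 s; triangle areas 32/7 + 18/7 = 50/7 m
5–9 s: |½(3 + 12)(4)| = 30 m
9–10 s: v = 0 at t = 67/7 s; triangle areas 24/7 + 27/14 = 75/14 m
10–15 s: v = 0 at t = 175/13 s; triangle areas 405/26 + 40/13 = 485/26 m
Total distance = 886/13 m

886/13 m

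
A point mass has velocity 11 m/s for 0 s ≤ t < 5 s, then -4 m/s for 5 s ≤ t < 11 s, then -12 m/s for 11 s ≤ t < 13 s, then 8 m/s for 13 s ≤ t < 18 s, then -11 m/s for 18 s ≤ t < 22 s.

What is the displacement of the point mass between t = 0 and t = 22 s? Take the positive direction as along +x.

Net displacement equals the area under the velocity-time graph (areas below the axis count negative).
0–5 s: 11 × 5 = 55 m
5–11 s: -4 × 6 = -24 m
11–13 s: -12 × 2 = -24 m
13–18 s: 8 × 5 = 40 m
18–22 s: -11 × 4 = -44 m
Net displacement = 3 m

3 m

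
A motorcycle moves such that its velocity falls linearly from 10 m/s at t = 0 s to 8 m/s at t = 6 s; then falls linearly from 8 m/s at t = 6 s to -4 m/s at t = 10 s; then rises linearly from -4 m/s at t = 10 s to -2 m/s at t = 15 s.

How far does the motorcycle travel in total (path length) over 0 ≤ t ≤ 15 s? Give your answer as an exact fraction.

247/3 m

Total distance travelled is ∫|v| dt — sum the magnitudes of each area piece.
0–6 s: |½(10 + 8)(6)| = 54 m
6–10 s: v = 0 at t = 26/3 s; triangle areas 32/3 + 8/3 = 40/3 m
10–15 s: |½(-4 + -2)(5)| = 15 m
Total distance = 247/3 m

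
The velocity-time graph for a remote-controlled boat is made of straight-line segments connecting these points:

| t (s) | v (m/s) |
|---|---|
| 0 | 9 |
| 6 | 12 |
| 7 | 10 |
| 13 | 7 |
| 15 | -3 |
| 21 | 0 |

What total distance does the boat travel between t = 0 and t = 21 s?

139.8 m

Total distance travelled is ∫|v| dt — sum the magnitudes of each area piece.
0–6 s: |½(9 + 12)(6)| = 63 m
6–7 s: |½(12 + 10)(1)| = 11 m
7–13 s: |½(10 + 7)(6)| = 51 m
13–15 s: v = 0 at t = 14.4 s; triangle areas 4.9 + 0.9 = 5.8 m
15–21 s: |½(-3 + 0)(6)| = 9 m
Total distance = 139.8 m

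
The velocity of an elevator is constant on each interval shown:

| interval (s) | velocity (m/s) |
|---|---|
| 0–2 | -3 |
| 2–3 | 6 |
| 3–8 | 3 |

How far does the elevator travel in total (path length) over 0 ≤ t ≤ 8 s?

27 m

Total distance travelled is ∫|v| dt — sum the magnitudes of each area piece.
0–2 s: |-3| × 2 = 6 m
2–3 s: |6| × 1 = 6 m
3–8 s: |3| × 5 = 15 m
Total distance = 27 m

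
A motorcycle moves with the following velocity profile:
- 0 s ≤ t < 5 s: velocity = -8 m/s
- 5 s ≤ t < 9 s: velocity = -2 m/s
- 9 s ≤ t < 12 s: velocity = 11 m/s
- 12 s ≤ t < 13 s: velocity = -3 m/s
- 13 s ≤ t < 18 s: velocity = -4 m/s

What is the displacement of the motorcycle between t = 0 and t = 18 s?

Net displacement equals the area under the velocity-time graph (areas below the axis count negative).
0–5 s: -8 × 5 = -40 m
5–9 s: -2 × 4 = -8 m
9–12 s: 11 × 3 = 33 m
12–13 s: -3 × 1 = -3 m
13–18 s: -4 × 5 = -20 m
Net displacement = -38 m

-38 m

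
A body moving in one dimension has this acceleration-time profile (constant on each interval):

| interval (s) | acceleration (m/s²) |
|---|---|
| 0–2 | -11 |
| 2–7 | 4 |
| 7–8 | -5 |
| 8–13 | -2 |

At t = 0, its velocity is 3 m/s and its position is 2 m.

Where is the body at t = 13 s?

-105.5 m

On each constant-a segment, Δv = aΔt and Δx = v₀Δt + ½aΔt²; chain segment to segment.
0–2 s: v starts 3 m/s; Δx = 3·2 + ½·-11·2² = -16 m; v ends -19 m/s.
2–7 s: v starts -19 m/s; Δx = -19·5 + ½·4·5² = -45 m; v ends 1 m/s.
7–8 s: v starts 1 m/s; Δx = 1·1 + ½·-5·1² = -1.5 m; v ends -4 m/s.
8–13 s: v starts -4 m/s; Δx = -4·5 + ½·-2·5² = -45 m; v ends -14 m/s.
x(13) = 2 + Σ Δx = -105.5 m.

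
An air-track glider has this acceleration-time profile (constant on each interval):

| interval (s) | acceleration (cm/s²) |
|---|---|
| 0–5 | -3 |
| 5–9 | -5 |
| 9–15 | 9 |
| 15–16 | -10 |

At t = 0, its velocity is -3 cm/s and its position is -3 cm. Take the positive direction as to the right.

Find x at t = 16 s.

On each constant-a segment, Δv = aΔt and Δx = v₀Δt + ½aΔt²; chain segment to segment.
0–5 s: v starts -3 cm/s; Δx = -3·5 + ½·-3·5² = -52.5 cm; v ends -18 cm/s.
5–9 s: v starts -18 cm/s; Δx = -18·4 + ½·-5·4² = -112 cm; v ends -38 cm/s.
9–15 s: v starts -38 cm/s; Δx = -38·6 + ½·9·6² = -66 cm; v ends 16 cm/s.
15–16 s: v starts 16 cm/s; Δx = 16·1 + ½·-10·1² = 11 cm; v ends 6 cm/s.
x(16) = -3 + Σ Δx = -222.5 cm.

-222.5 cm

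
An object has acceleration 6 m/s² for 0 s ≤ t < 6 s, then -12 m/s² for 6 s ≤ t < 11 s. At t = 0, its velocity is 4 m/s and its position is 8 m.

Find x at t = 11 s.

On each constant-a segment, Δv = aΔt and Δx = v₀Δt + ½aΔt²; chain segment to segment.
0–6 s: v starts 4 m/s; Δx = 4·6 + ½·6·6² = 132 m; v ends 40 m/s.
6–11 s: v starts 40 m/s; Δx = 40·5 + ½·-12·5² = 50 m; v ends -20 m/s.
x(11) = 8 + Σ Δx = 190 m.

190 m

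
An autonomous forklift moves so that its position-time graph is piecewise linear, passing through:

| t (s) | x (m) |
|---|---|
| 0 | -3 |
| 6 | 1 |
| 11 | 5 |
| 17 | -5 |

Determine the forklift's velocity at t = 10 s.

0.8 m/s

Velocity is the slope of the x-t graph on 6–11 s: (5 − 1)/(11 − 6) = 0.8 m/s.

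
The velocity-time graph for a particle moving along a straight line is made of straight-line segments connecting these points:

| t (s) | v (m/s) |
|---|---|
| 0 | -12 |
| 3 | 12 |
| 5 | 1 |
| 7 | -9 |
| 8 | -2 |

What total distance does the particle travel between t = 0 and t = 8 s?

44.7 m

Distance (not displacement) is the total path length: add the absolute areas under v-t.
0–3 s: v = 0 at t = 1.5 s; triangle areas 9 + 9 = 18 m
3–5 s: |½(12 + 1)(2)| = 13 m
5–7 s: v = 0 at t = 5.2 s; triangle areas 0.1 + 8.1 = 8.2 m
7–8 s: |½(-9 + -2)(1)| = 5.5 m
Total distance = 44.7 m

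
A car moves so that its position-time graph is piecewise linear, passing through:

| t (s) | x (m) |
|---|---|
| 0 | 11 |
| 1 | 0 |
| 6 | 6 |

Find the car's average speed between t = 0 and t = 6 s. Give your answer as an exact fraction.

Average speed = (total path length)/(elapsed time); on a piecewise-linear x-t graph the path length is Σ|Δx|.
0–1 s: |Δx| = |0 − 11| = 11 m
1–6 s: |Δx| = |6 − 0| = 6 m
Total path = 17 m; average speed = 17/6 = 17/6 m/s.

17/6 m/s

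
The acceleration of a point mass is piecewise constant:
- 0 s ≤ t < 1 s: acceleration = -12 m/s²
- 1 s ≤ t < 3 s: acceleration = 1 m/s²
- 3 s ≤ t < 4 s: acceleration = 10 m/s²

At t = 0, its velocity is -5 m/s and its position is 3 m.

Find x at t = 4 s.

On each constant-a segment, Δv = aΔt and Δx = v₀Δt + ½aΔt²; chain segment to segment.
0–1 s: v starts -5 m/s; Δx = -5·1 + ½·-12·1² = -11 m; v ends -17 m/s.
1–3 s: v starts -17 m/s; Δx = -17·2 + ½·1·2² = -32 m; v ends -15 m/s.
3–4 s: v starts -15 m/s; Δx = -15·1 + ½·10·1² = -10 m; v ends -5 m/s.
x(4) = 3 + Σ Δx = -50 m.

-50 m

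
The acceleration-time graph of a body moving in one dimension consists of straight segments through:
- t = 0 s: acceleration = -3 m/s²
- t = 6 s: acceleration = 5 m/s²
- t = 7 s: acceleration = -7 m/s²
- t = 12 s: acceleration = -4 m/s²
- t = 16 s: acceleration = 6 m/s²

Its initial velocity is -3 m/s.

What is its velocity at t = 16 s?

Δv equals the area under the a-t graph; then v = v₀ + Δv.
0–6 s: ½(-3 + 5)(6) = 6 m/s
6–7 s: ½(5 + -7)(1) = -1 m/s
7–12 s: ½(-7 + -4)(5) = -27.5 m/s
12–16 s: ½(-4 + 6)(4) = 4 m/s
Δv = -18.5 m/s, so v(16) = -3 + (-18.5) = -21.5 m/s.

-21.5 m/s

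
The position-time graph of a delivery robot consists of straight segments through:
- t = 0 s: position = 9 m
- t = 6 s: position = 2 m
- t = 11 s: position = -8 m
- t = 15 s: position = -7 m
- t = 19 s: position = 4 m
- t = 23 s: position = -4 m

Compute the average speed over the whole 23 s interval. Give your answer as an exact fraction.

Average speed = (total path length)/(elapsed time); on a piecewise-linear x-t graph the path length is Σ|Δx|.
0–6 s: |Δx| = |2 − 9| = 7 m
6–11 s: |Δx| = |-8 − 2| = 10 m
11–15 s: |Δx| = |-7 − -8| = 1 m
15–19 s: |Δx| = |4 − -7| = 11 m
19–23 s: |Δx| = |-4 − 4| = 8 m
Total path = 37 m; average speed = 37/23 = 37/23 m/s.

37/23 m/s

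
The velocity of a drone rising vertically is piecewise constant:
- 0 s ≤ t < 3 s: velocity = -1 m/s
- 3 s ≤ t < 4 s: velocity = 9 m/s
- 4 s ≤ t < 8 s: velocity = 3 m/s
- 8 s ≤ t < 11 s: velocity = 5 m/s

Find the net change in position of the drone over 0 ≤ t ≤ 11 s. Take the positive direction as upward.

33 m

Displacement is the signed area under the v-t curve.
0–3 s: -1 × 3 = -3 m
3–4 s: 9 × 1 = 9 m
4–8 s: 3 × 4 = 12 m
8–11 s: 5 × 3 = 15 m
Net displacement = 33 m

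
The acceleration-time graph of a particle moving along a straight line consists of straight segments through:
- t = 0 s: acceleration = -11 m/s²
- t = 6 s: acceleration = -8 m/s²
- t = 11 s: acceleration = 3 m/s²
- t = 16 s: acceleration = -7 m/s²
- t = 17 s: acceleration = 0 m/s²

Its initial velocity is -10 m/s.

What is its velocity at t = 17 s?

Δv equals the area under the a-t graph; then v = v₀ + Δv.
0–6 s: ½(-11 + -8)(6) = -57 m/s
6–11 s: ½(-8 + 3)(5) = -12.5 m/s
11–16 s: ½(3 + -7)(5) = -10 m/s
16–17 s: ½(-7 + 0)(1) = -3.5 m/s
Δv = -83 m/s, so v(17) = -10 + (-83) = -93 m/s.

-93 m/s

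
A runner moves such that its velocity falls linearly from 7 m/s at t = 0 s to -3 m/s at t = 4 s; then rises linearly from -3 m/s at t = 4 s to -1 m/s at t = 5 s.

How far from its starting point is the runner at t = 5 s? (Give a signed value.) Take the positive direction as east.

Net displacement equals the area under the velocity-time graph (areas below the axis count negative).
0–4 s: ½(7 + -3)(4) = 8 m
4–5 s: ½(-3 + -1)(1) = -2 m
Net displacement = 6 m

6 m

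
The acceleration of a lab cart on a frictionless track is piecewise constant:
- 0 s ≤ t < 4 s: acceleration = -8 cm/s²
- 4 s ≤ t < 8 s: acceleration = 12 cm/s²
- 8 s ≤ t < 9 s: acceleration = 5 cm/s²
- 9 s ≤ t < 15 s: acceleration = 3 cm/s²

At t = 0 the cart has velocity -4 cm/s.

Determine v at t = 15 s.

35 cm/s

Δv equals the area under the a-t graph; then v = v₀ + Δv.
0–4 s: -8 × 4 = -32 cm/s
4–8 s: 12 × 4 = 48 cm/s
8–9 s: 5 × 1 = 5 cm/s
9–15 s: 3 × 6 = 18 cm/s
Δv = 39 cm/s, so v(15) = -4 + (39) = 35 cm/s.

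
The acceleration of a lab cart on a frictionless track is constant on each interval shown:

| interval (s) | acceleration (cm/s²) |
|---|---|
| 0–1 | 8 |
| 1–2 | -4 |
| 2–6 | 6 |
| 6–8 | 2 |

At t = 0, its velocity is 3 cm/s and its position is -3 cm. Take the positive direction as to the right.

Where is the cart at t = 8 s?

On each constant-a segment, Δv = aΔt and Δx = v₀Δt + ½aΔt²; chain segment to segment.
0–1 s: v starts 3 cm/s; Δx = 3·1 + ½·8·1² = 7 cm; v ends 11 cm/s.
1–2 s: v starts 11 cm/s; Δx = 11·1 + ½·-4·1² = 9 cm; v ends 7 cm/s.
2–6 s: v starts 7 cm/s; Δx = 7·4 + ½·6·4² = 76 cm; v ends 31 cm/s.
6–8 s: v starts 31 cm/s; Δx = 31·2 + ½·2·2² = 66 cm; v ends 35 cm/s.
x(8) = -3 + Σ Δx = 155 cm.

155 cm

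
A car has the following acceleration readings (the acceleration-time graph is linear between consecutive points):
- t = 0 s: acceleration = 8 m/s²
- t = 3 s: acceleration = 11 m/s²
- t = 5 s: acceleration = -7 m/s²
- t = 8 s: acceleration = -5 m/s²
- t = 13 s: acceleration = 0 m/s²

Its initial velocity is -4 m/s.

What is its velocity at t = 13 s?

-2 m/s

Δv equals the area under the a-t graph; then v = v₀ + Δv.
0–3 s: ½(8 + 11)(3) = 28.5 m/s
3–5 s: ½(11 + -7)(2) = 4 m/s
5–8 s: ½(-7 + -5)(3) = -18 m/s
8–13 s: ½(-5 + 0)(5) = -12.5 m/s
Δv = 2 m/s, so v(13) = -4 + (2) = -2 m/s.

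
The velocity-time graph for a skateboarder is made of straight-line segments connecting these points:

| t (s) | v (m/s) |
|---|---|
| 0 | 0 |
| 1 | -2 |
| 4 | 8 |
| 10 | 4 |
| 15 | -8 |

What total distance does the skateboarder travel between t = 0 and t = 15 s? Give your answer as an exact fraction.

958/15 m

Total distance travelled is ∫|v| dt — sum the magnitudes of each area piece.
0–1 s: |½(0 + -2)(1)| = 1 m
1–4 s: v = 0 at t = 1.6 s; triangle areas 0.6 + 9.6 = 10.2 m
4–10 s: |½(8 + 4)(6)| = 36 m
10–15 s: v = 0 at t = 35/3 s; triangle areas 10/3 + 40/3 = 50/3 m
Total distance = 958/15 m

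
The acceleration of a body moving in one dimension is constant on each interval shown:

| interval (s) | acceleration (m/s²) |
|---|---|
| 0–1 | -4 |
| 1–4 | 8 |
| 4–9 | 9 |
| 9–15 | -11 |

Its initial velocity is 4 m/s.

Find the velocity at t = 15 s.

Δv equals the area under the a-t graph; then v = v₀ + Δv.
0–1 s: -4 × 1 = -4 m/s
1–4 s: 8 × 3 = 24 m/s
4–9 s: 9 × 5 = 45 m/s
9–15 s: -11 × 6 = -66 m/s
Δv = -1 m/s, so v(15) = 4 + (-1) = 3 m/s.

3 m/s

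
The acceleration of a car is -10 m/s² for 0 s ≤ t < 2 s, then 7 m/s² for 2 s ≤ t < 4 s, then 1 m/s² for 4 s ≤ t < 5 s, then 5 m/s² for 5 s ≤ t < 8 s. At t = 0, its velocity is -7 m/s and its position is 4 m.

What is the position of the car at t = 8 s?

-96 m

On each constant-a segment, Δv = aΔt and Δx = v₀Δt + ½aΔt²; chain segment to segment.
0–2 s: v starts -7 m/s; Δx = -7·2 + ½·-10·2² = -34 m; v ends -27 m/s.
2–4 s: v starts -27 m/s; Δx = -27·2 + ½·7·2² = -40 m; v ends -13 m/s.
4–5 s: v starts -13 m/s; Δx = -13·1 + ½·1·1² = -12.5 m; v ends -12 m/s.
5–8 s: v starts -12 m/s; Δx = -12·3 + ½·5·3² = -13.5 m; v ends 3 m/s.
x(8) = 4 + Σ Δx = -96 m.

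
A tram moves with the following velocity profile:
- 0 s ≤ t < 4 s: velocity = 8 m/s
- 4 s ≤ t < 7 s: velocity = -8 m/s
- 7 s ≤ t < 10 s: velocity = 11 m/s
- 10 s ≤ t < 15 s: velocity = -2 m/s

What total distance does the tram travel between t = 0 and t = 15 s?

99 m

Total distance travelled is ∫|v| dt — sum the magnitudes of each area piece.
0–4 s: |8| × 4 = 32 m
4–7 s: |-8| × 3 = 24 m
7–10 s: |11| × 3 = 33 m
10–15 s: |-2| × 5 = 10 m
Total distance = 99 m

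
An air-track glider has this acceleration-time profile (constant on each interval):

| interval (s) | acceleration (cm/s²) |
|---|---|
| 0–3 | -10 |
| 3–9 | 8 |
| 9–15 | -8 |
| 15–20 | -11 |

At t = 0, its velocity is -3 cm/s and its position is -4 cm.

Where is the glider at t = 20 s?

-468.5 cm

On each constant-a segment, Δv = aΔt and Δx = v₀Δt + ½aΔt²; chain segment to segment.
0–3 s: v starts -3 cm/s; Δx = -3·3 + ½·-10·3² = -54 cm; v ends -33 cm/s.
3–9 s: v starts -33 cm/s; Δx = -33·6 + ½·8·6² = -54 cm; v ends 15 cm/s.
9–15 s: v starts 15 cm/s; Δx = 15·6 + ½·-8·6² = -54 cm; v ends -33 cm/s.
15–20 s: v starts -33 cm/s; Δx = -33·5 + ½·-11·5² = -302.5 cm; v ends -88 cm/s.
x(20) = -4 + Σ Δx = -468.5 cm.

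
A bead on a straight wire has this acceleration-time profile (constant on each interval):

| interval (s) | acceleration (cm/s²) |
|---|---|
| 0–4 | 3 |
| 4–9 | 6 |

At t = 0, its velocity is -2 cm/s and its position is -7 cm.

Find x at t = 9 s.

On each constant-a segment, Δv = aΔt and Δx = v₀Δt + ½aΔt²; chain segment to segment.
0–4 s: v starts -2 cm/s; Δx = -2·4 + ½·3·4² = 16 cm; v ends 10 cm/s.
4–9 s: v starts 10 cm/s; Δx = 10·5 + ½·6·5² = 125 cm; v ends 40 cm/s.
x(9) = -7 + Σ Δx = 134 cm.

134 cm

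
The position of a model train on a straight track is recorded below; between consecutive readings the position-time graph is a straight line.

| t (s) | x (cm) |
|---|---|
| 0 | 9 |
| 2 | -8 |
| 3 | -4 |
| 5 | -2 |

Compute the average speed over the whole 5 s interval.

4.6 cm/s

Average speed = (total path length)/(elapsed time); on a piecewise-linear x-t graph the path length is Σ|Δx|.
0–2 s: |Δx| = |-8 − 9| = 17 cm
2–3 s: |Δx| = |-4 − -8| = 4 cm
3–5 s: |Δx| = |-2 − -4| = 2 cm
Total path = 23 cm; average speed = 23/5 = 4.6 cm/s.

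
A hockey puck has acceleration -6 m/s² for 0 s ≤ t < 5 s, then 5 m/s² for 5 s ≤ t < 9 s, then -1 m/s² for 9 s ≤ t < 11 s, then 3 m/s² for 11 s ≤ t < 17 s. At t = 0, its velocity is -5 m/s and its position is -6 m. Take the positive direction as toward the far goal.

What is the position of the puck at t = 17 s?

-286 m

On each constant-a segment, Δv = aΔt and Δx = v₀Δt + ½aΔt²; chain segment to segment.
0–5 s: v starts -5 m/s; Δx = -5·5 + ½·-6·5² = -100 m; v ends -35 m/s.
5–9 s: v starts -35 m/s; Δx = -35·4 + ½·5·4² = -100 m; v ends -15 m/s.
9–11 s: v starts -15 m/s; Δx = -15·2 + ½·-1·2² = -32 m; v ends -17 m/s.
11–17 s: v starts -17 m/s; Δx = -17·6 + ½·3·6² = -48 m; v ends 1 m/s.
x(17) = -6 + Σ Δx = -286 m.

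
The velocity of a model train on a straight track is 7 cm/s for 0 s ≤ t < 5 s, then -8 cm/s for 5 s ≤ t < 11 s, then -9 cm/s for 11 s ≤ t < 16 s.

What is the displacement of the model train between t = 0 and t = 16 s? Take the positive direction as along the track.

-58 cm

Displacement is the signed area under the v-t curve.
0–5 s: 7 × 5 = 35 cm
5–11 s: -8 × 6 = -48 cm
11–16 s: -9 × 5 = -45 cm
Net displacement = -58 cm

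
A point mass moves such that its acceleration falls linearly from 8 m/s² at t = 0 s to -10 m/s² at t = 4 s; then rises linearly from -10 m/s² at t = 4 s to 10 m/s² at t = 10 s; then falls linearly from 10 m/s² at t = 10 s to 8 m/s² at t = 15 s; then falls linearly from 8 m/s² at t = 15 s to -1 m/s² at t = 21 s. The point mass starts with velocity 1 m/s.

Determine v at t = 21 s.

63 m/s

Δv equals the area under the a-t graph; then v = v₀ + Δv.
0–4 s: ½(8 + -10)(4) = -4 m/s
4–10 s: ½(-10 + 10)(6) = 0 m/s
10–15 s: ½(10 + 8)(5) = 45 m/s
15–21 s: ½(8 + -1)(6) = 21 m/s
Δv = 62 m/s, so v(21) = 1 + (62) = 63 m/s.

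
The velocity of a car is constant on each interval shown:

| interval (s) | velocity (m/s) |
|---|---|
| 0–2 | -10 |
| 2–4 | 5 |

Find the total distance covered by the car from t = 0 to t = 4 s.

Distance (not displacement) is the total path length: add the absolute areas under v-t.
0–2 s: |-10| × 2 = 20 m
2–4 s: |5| × 2 = 10 m
Total distance = 30 m

30 m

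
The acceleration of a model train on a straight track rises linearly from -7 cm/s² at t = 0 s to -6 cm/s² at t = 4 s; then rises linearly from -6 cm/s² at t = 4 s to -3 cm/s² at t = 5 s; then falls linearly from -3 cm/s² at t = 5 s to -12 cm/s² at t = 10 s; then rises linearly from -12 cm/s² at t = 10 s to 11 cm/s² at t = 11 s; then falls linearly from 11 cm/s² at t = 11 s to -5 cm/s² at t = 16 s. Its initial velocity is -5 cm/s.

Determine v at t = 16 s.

-58.5 cm/s

Δv equals the area under the a-t graph; then v = v₀ + Δv.
0–4 s: ½(-7 + -6)(4) = -26 cm/s
4–5 s: ½(-6 + -3)(1) = -4.5 cm/s
5–10 s: ½(-3 + -12)(5) = -37.5 cm/s
10–11 s: ½(-12 + 11)(1) = -0.5 cm/s
11–16 s: ½(11 + -5)(5) = 15 cm/s
Δv = -53.5 cm/s, so v(16) = -5 + (-53.5) = -58.5 cm/s.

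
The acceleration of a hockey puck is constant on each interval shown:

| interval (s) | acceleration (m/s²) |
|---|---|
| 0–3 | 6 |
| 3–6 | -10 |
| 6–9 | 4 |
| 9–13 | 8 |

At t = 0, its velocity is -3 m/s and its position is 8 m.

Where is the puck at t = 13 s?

51 m

On each constant-a segment, Δv = aΔt and Δx = v₀Δt + ½aΔt²; chain segment to segment.
0–3 s: v starts -3 m/s; Δx = -3·3 + ½·6·3² = 18 m; v ends 15 m/s.
3–6 s: v starts 15 m/s; Δx = 15·3 + ½·-10·3² = 0 m; v ends -15 m/s.
6–9 s: v starts -15 m/s; Δx = -15·3 + ½·4·3² = -27 m; v ends -3 m/s.
9–13 s: v starts -3 m/s; Δx = -3·4 + ½·8·4² = 52 m; v ends 29 m/s.
x(13) = 8 + Σ Δx = 51 m.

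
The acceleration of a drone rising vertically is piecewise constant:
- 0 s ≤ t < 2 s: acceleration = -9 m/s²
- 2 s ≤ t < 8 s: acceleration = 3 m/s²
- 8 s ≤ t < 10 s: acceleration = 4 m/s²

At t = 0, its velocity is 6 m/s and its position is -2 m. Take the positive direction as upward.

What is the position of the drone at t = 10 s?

-6 m

On each constant-a segment, Δv = aΔt and Δx = v₀Δt + ½aΔt²; chain segment to segment.
0–2 s: v starts 6 m/s; Δx = 6·2 + ½·-9·2² = -6 m; v ends -12 m/s.
2–8 s: v starts -12 m/s; Δx = -12·6 + ½·3·6² = -18 m; v ends 6 m/s.
8–10 s: v starts 6 m/s; Δx = 6·2 + ½·4·2² = 20 m; v ends 14 m/s.
x(10) = -2 + Σ Δx = -6 m.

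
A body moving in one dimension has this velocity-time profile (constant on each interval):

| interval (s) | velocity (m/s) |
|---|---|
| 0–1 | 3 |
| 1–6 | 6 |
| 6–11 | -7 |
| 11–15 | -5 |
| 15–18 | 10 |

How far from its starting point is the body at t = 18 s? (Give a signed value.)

Net displacement equals the area under the velocity-time graph (areas below the axis count negative).
0–1 s: 3 × 1 = 3 m
1–6 s: 6 × 5 = 30 m
6–11 s: -7 × 5 = -35 m
11–15 s: -5 × 4 = -20 m
15–18 s: 10 × 3 = 30 m
Net displacement = 8 m

8 m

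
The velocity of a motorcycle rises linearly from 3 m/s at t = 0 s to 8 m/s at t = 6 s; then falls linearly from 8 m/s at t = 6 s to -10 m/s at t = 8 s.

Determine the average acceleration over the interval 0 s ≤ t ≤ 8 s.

-1.625 m/s²

Average acceleration = Δv/Δt = (-10 − 3)/(8 − 0) = -1.625 m/s².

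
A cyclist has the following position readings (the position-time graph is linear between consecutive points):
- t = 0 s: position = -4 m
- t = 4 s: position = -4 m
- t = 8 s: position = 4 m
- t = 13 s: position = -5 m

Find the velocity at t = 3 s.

0 m/s

Velocity is the slope of the x-t graph on 0–4 s: (-4 − -4)/(4 − 0) = 0 m/s.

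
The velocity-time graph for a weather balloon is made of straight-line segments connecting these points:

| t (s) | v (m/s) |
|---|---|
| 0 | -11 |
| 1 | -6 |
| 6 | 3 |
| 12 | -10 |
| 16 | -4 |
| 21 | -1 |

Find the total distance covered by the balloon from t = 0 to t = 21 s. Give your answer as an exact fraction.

Total distance travelled is ∫|v| dt — sum the magnitudes of each area piece.
0–1 s: |½(-11 + -6)(1)| = 8.5 m
1–6 s: v = 0 at t = 13/3 s; triangle areas 10 + 2.5 = 12.5 m
6–12 s: v = 0 at t = 96/13 s; triangle areas 27/13 + 300/13 = 327/13 m
12–16 s: |½(-10 + -4)(4)| = 28 m
16–21 s: |½(-4 + -1)(5)| = 12.5 m
Total distance = 2253/26 m

2253/26 m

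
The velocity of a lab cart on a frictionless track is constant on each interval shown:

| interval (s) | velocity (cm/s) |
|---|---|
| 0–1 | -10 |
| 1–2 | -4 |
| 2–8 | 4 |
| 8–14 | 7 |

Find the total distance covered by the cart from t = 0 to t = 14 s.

Total distance travelled is ∫|v| dt — sum the magnitudes of each area piece.
0–1 s: |-10| × 1 = 10 cm
1–2 s: |-4| × 1 = 4 cm
2–8 s: |4| × 6 = 24 cm
8–14 s: |7| × 6 = 42 cm
Total distance = 80 cm

80 cm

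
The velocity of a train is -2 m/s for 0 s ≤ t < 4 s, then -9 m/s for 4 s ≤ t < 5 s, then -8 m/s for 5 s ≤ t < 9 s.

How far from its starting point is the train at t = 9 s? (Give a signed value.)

Net displacement equals the area under the velocity-time graph (areas below the axis count negative).
0–4 s: -2 × 4 = -8 m
4–5 s: -9 × 1 = -9 m
5–9 s: -8 × 4 = -32 m
Net displacement = -49 m

-49 m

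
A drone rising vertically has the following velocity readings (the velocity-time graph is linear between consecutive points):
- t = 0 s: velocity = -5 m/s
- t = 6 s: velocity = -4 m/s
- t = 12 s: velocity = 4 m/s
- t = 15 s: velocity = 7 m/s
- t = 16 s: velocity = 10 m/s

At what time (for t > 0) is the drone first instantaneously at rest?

v changes sign on 6–12 s (from -4 to 4); the graph is linear there, so v = 0 at t = 6 + (4)·(12 − 6)/(4 − -4) = 9 s.

t = 9 s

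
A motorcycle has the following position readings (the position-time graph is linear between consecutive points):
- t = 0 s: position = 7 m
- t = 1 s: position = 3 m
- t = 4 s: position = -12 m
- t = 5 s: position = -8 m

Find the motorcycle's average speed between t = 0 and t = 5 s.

4.6 m/s

Average speed = (total path length)/(elapsed time); on a piecewise-linear x-t graph the path length is Σ|Δx|.
0–1 s: |Δx| = |3 − 7| = 4 m
1–4 s: |Δx| = |-12 − 3| = 15 m
4–5 s: |Δx| = |-8 − -12| = 4 m
Total path = 23 m; average speed = 23/5 = 4.6 m/s.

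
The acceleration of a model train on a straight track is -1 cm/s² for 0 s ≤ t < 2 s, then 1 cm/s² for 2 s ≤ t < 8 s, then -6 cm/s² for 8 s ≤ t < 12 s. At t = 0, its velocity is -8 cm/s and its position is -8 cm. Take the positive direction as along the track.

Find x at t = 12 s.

On each constant-a segment, Δv = aΔt and Δx = v₀Δt + ½aΔt²; chain segment to segment.
0–2 s: v starts -8 cm/s; Δx = -8·2 + ½·-1·2² = -18 cm; v ends -10 cm/s.
2–8 s: v starts -10 cm/s; Δx = -10·6 + ½·1·6² = -42 cm; v ends -4 cm/s.
8–12 s: v starts -4 cm/s; Δx = -4·4 + ½·-6·4² = -64 cm; v ends -28 cm/s.
x(12) = -8 + Σ Δx = -132 cm.

-132 cm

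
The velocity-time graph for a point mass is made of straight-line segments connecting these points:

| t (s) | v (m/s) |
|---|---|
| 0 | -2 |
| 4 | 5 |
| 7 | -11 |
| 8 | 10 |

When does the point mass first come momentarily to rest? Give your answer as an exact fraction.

v changes sign on 0–4 s (from -2 to 5); the graph is linear there, so v = 0 at t = 0 + (2)·(4 − 0)/(5 − -2) = 8/7 s.

t = 8/7 s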